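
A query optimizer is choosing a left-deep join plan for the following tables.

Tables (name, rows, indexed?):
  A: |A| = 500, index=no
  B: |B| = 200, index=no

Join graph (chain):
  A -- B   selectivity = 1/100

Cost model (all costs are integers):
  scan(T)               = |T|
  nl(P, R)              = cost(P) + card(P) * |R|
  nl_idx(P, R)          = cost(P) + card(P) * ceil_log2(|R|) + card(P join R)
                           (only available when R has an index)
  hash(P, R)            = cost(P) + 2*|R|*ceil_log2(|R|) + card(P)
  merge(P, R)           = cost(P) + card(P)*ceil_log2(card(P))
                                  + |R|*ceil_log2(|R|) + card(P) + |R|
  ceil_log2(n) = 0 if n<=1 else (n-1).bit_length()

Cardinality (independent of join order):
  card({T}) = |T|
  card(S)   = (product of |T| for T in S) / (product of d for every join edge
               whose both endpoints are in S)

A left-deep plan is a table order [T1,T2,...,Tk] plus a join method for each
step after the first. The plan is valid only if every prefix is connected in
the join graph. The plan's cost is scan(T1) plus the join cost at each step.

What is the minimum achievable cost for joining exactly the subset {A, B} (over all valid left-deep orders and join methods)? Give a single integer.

4200

Selinger DP over subsets of {A,B}:
  {A}: scan cost=500, card=500
  {B}: scan cost=200, card=200
  {AB}: card=1000; try (B,hash)→4200, (A,merge)→7000, (B,merge)→7300, (A,hash)→9400, (A,nl)→100200, (B,nl)→100500; best=4200 via (B,hash)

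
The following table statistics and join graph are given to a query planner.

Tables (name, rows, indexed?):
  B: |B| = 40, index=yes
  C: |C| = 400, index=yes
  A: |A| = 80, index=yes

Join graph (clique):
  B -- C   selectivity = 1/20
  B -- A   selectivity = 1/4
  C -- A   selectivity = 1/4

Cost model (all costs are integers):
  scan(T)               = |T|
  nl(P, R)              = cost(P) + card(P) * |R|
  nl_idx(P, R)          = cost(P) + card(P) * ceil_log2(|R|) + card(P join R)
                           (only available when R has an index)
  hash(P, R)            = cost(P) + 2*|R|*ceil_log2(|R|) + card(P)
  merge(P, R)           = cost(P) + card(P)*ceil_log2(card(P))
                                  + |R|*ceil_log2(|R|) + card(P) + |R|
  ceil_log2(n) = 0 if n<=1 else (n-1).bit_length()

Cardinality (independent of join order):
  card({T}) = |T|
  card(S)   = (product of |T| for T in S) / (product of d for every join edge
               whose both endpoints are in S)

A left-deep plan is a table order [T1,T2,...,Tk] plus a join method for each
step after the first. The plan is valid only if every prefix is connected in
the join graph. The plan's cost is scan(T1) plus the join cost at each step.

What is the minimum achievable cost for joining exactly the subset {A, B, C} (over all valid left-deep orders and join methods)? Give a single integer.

Selinger DP over subsets of {A,B,C}:
  {B}: scan cost=40, card=40
  {C}: scan cost=400, card=400
  {A}: scan cost=80, card=80
  {BC}: card=800; try (C,nl_idx)→1200, (B,hash)→1280, (B,nl_idx)→3600, (C,merge)→4320, (B,merge)→4680, (C,hash)→7280 …(+2); best=1200 via (C,nl_idx)
  {AB}: card=800; try (B,hash)→640, (A,merge)→960, (B,merge)→1000, (A,nl_idx)→1120, (A,hash)→1200, (B,nl_idx)→1360 …(+2); best=640 via (B,hash)
  {AC}: card=8000; try (A,hash)→1920, (C,merge)→4720, (A,merge)→5040, (C,hash)→7360, (C,nl_idx)→8800, (A,nl_idx)→11200 …(+2); best=1920 via (A,hash)
  {ABC}: card=4000; try (A,hash)→3120, (C,hash)→8640, (B,hash)→10400, (A,merge)→10640, (A,nl_idx)→10800, (C,nl_idx)→11840 …(+6); best=3120 via (A,hash)

3120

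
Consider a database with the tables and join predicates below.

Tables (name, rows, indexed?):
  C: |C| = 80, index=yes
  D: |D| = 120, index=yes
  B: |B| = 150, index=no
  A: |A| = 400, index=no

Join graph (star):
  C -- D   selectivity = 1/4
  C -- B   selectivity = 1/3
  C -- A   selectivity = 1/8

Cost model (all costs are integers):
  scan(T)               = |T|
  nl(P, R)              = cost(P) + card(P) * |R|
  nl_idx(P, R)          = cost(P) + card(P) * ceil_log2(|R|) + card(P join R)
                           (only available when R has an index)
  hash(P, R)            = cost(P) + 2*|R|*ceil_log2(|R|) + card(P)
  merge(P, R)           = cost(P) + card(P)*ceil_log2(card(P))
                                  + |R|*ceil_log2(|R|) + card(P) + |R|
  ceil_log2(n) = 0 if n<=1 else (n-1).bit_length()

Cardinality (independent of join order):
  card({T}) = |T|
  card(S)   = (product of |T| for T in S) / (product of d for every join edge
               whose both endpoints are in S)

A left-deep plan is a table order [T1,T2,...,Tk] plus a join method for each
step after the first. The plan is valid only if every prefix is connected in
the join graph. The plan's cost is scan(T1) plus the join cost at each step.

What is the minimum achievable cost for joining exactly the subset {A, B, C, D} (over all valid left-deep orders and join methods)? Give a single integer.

Selinger DP over subsets of {A,B,C,D}:
  {C}: scan cost=80, card=80
  {D}: scan cost=120, card=120
  {B}: scan cost=150, card=150
  {A}: scan cost=400, card=400
  {CD}: card=2400; try (C,hash)→1360, (D,merge)→1680, (C,merge)→1720, (D,hash)→1840, (D,nl_idx)→3040, (C,nl_idx)→3360 …(+2); best=1360 via (C,hash)
  {BC}: card=4000; try (C,hash)→1420, (B,merge)→2070, (C,merge)→2140, (B,hash)→2560, (C,nl_idx)→5200, (B,nl)→12080 …(+1); best=1420 via (C,hash)
  {AC}: card=4000; try (C,hash)→1920, (A,merge)→4720, (C,merge)→5040, (C,nl_idx)→7200, (A,hash)→7360, (A,nl)→32080 …(+1); best=1920 via (C,hash)
  {BCD}: card=120000; try (B,hash)→6160, (D,hash)→7100, (B,merge)→33910, (D,merge)→54380, (D,nl_idx)→149420, (B,nl)→361360 …(+1); best=6160 via (B,hash)
  {ACD}: card=120000; try (D,hash)→7600, (A,hash)→10960, (A,merge)→36560, (D,merge)→54880, (D,nl_idx)→149920, (D,nl)→481920 …(+1); best=7600 via (D,hash)
  {ABC}: card=200000; try (B,hash)→8320, (A,hash)→12620, (B,merge)→55270, (A,merge)→57420, (B,nl)→601920, (A,nl)→1601420; best=8320 via (B,hash)
  {ABCD}: card=6000000; try (B,hash)→130000, (A,hash)→133360, (D,hash)→210000, (B,merge)→2168950, (A,merge)→2170160, (D,merge)→3809280 …(+4); best=130000 via (B,hash)

130000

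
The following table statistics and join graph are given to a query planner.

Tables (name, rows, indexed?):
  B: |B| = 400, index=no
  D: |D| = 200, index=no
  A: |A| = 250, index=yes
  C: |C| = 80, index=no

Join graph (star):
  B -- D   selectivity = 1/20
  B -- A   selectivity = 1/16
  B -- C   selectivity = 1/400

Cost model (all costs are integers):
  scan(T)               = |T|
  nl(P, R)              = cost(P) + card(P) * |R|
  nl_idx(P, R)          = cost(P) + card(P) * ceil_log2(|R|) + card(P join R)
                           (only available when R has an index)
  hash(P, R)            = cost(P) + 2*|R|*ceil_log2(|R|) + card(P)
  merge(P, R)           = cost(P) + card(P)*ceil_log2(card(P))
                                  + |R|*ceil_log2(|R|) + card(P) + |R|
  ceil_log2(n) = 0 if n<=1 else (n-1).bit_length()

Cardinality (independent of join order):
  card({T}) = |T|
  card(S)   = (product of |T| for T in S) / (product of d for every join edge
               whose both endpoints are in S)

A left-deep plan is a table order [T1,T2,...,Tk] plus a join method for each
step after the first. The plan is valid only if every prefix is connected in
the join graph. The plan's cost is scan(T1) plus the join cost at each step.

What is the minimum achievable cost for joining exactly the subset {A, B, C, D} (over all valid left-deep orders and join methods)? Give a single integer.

Selinger DP over subsets of {A,B,C,D}:
  {B}: scan cost=400, card=400
  {D}: scan cost=200, card=200
  {A}: scan cost=250, card=250
  {C}: scan cost=80, card=80
  {BD}: card=4000; try (D,hash)→4000, (B,merge)→6000, (D,merge)→6200, (B,hash)→7600, (B,nl)→80200, (D,nl)→80400; best=4000 via (D,hash)
  {AB}: card=6250; try (A,hash)→4800, (B,merge)→6500, (A,merge)→6650, (B,hash)→7700, (A,nl_idx)→9850, (B,nl)→100250 …(+1); best=4800 via (A,hash)
  {BC}: card=80; try (C,hash)→1920, (B,merge)→4720, (C,merge)→5040, (B,hash)→7360, (B,nl)→32080, (C,nl)→32400; best=1920 via (C,hash)
  {ABD}: card=62500; try (A,hash)→12000, (D,hash)→14250, (A,merge)→58250, (D,merge)→94100, (A,nl_idx)→98500, (A,nl)→1004000 …(+1); best=12000 via (A,hash)
  {BCD}: card=800; try (D,merge)→4360, (D,hash)→5200, (C,hash)→9120, (D,nl)→17920, (C,merge)→56640, (C,nl)→324000; best=4360 via (D,merge)
  {ABC}: card=1250; try (A,nl_idx)→3810, (A,merge)→4810, (A,hash)→6000, (C,hash)→12170, (A,nl)→21920, (C,merge)→92940 …(+1); best=3810 via (A,nl_idx)
  {ABCD}: card=12500; try (D,hash)→8260, (A,hash)→9160, (A,merge)→15410, (D,merge)→20610, (A,nl_idx)→23260, (C,hash)→75620 …(+4); best=8260 via (D,hash)

8260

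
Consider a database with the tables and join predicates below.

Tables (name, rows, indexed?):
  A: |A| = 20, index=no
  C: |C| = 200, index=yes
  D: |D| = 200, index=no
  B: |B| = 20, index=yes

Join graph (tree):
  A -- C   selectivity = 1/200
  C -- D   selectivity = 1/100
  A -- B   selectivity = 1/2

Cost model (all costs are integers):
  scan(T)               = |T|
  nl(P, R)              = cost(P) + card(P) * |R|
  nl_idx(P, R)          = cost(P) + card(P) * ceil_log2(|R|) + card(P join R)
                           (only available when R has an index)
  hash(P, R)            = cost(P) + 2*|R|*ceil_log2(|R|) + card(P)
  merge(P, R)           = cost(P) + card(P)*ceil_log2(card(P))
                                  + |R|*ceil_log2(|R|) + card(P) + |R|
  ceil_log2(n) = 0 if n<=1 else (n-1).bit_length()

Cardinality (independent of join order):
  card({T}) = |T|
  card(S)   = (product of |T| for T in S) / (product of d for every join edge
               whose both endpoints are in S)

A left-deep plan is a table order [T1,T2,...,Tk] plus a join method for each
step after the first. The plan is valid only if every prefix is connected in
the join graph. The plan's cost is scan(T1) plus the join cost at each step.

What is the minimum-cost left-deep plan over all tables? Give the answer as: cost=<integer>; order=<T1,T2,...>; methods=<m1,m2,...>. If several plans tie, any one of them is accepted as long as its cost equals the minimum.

Selinger DP (subsets sized 1..n):
  {A}: scan cost=20, card=20
  {C}: scan cost=200, card=200
  {D}: scan cost=200, card=200
  {B}: scan cost=20, card=20
  {AC}: card=20; try (C,nl_idx)→200, (A,hash)→600, (C,merge)→1940, (A,merge)→2120, (C,hash)→3240, (C,nl)→4020 …(+1); best=200 via (C,nl_idx)
  {AB}: card=200; try (B,hash)→240, (A,hash)→240, (B,merge)→260, (A,merge)→260, (B,nl_idx)→320, (B,nl)→420 …(+1); best=240 via (B,hash)
  {CD}: card=400; try (C,nl_idx)→2200, (D,hash)→3600, (C,hash)→3600, (D,merge)→3800, (C,merge)→3800, (D,nl)→40200 …(+1); best=2200 via (C,nl_idx)
  {ACD}: card=40; try (D,merge)→2120, (A,hash)→2800, (D,hash)→3420, (D,nl)→4200, (A,merge)→6320, (A,nl)→10200; best=2120 via (D,merge)
  {ABC}: card=200; try (B,hash)→420, (B,merge)→440, (B,nl_idx)→500, (B,nl)→600, (C,nl_idx)→2040, (C,hash)→3640 …(+2); best=420 via (B,hash)
  {ABCD}: card=400; try (B,hash)→2360, (B,merge)→2520, (B,nl_idx)→2720, (B,nl)→2920, (D,hash)→3820, (D,merge)→4020 …(+1); best=2360 via (B,hash)

cost=2360; order=A,C,D,B; methods=nl_idx,merge,hash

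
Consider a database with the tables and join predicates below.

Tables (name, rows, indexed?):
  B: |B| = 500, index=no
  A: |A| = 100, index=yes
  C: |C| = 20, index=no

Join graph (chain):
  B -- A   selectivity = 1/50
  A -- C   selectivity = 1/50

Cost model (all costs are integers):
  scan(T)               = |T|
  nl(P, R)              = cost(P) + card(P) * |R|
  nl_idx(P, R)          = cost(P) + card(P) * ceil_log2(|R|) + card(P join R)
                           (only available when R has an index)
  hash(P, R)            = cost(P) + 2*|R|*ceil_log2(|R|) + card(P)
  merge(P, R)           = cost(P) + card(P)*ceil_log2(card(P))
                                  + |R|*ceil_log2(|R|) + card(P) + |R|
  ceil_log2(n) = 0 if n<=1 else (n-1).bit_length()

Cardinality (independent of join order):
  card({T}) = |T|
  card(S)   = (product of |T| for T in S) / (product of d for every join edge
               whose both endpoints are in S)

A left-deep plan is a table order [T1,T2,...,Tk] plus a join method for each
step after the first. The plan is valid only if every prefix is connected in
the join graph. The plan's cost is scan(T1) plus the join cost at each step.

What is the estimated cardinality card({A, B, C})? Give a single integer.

400

Tables in S: A(100), B(500), C(20)
Edges inside S: B-A(d=50), A-C(d=50)
numerator = 100 * 500 * 20 = 1000000
denominator = 50 * 50 = 2500
card(S) = 1000000 / 2500 = 400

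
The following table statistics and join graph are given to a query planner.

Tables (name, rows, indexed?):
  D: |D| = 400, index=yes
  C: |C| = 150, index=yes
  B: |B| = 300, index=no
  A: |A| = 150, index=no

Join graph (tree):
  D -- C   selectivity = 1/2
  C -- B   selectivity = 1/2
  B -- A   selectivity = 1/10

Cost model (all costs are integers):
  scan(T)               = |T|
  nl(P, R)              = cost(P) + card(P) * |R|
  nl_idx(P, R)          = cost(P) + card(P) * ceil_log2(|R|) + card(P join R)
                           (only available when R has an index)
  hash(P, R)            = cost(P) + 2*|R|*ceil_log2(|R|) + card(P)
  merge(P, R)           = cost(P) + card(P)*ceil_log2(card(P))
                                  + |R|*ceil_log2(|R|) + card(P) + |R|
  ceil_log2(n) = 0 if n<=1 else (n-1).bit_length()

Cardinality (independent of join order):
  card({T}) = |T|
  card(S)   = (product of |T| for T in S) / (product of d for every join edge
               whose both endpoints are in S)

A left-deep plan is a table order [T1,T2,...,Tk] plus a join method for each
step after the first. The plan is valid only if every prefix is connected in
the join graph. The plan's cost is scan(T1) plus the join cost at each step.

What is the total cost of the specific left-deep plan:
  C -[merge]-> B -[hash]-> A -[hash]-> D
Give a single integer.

step 1: scan C: cost=150, card=150
step 2: join B via merge
    card(P join B) = 150*300/(2) = 22500
    cost = 150 + 150*8 + 300*9 + 150 + 300 = 4500
step 3: join A via hash
    card(P join A) = 22500*150/(10) = 337500
    cost = 4500 + 2*150*8 + 22500 = 29400
step 4: join D via hash
    card(P join D) = 337500*400/(2) = 67500000
    cost = 29400 + 2*400*9 + 337500 = 374100

374100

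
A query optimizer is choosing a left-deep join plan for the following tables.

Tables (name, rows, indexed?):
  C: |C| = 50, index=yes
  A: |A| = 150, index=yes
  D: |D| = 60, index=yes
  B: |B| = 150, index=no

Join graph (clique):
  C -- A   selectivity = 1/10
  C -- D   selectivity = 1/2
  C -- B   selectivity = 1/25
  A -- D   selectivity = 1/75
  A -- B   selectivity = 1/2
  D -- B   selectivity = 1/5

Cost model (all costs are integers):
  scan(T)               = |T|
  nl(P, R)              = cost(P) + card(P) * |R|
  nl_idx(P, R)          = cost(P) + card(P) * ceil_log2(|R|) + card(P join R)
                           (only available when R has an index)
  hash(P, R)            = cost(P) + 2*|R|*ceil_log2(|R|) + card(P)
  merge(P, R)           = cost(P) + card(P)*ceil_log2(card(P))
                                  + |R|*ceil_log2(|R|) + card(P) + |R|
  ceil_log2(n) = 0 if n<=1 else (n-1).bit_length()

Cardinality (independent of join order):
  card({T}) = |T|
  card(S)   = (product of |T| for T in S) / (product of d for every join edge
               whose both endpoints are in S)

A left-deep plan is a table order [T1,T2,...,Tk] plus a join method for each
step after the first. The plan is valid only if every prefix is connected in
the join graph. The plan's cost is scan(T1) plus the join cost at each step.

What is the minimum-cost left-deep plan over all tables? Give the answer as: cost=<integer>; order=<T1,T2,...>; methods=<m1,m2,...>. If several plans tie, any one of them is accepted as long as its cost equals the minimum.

Selinger DP (subsets sized 1..n):
  {C}: scan cost=50, card=50
  {A}: scan cost=150, card=150
  {D}: scan cost=60, card=60
  {B}: scan cost=150, card=150
  {AC}: card=750; try (C,hash)→900, (A,nl_idx)→1200, (A,merge)→1750, (C,nl_idx)→1800, (C,merge)→1850, (A,hash)→2500 …(+2); best=900 via (C,hash)
  {CD}: card=1500; try (C,hash)→720, (D,hash)→820, (D,merge)→820, (C,merge)→830, (D,nl_idx)→1850, (C,nl_idx)→1920 …(+2); best=720 via (C,hash)
  {BC}: card=300; try (C,hash)→900, (C,nl_idx)→1350, (B,merge)→1750, (C,merge)→1850, (B,hash)→2500, (B,nl)→7550 …(+1); best=900 via (C,hash)
  {AD}: card=120; try (A,nl_idx)→660, (D,hash)→1020, (D,nl_idx)→1170, (A,merge)→1830, (D,merge)→1920, (A,hash)→2520 …(+2); best=660 via (A,nl_idx)
  {AB}: card=11250; try (B,hash)→2700, (A,hash)→2700, (B,merge)→2850, (A,merge)→2850, (A,nl_idx)→12600, (B,nl)→22650 …(+1); best=2700 via (B,hash)
  {BD}: card=1800; try (D,hash)→1020, (B,merge)→1830, (D,merge)→1920, (B,hash)→2520, (D,nl_idx)→2850, (B,nl)→9060 …(+1); best=1020 via (D,hash)
  {ACD}: card=300; try (C,hash)→1380, (C,nl_idx)→1680, (C,merge)→1970, (D,hash)→2370, (A,hash)→4620, (D,nl_idx)→5700 …(+6); best=1380 via (C,hash)
  {ABC}: card=2250; try (A,hash)→3600, (B,hash)→4050, (A,merge)→5250, (A,nl_idx)→5550, (B,merge)→10500, (C,hash)→14550 …(+5); best=3600 via (A,hash)
  {BCD}: card=1800; try (D,hash)→1920, (C,hash)→3420, (D,merge)→4320, (D,nl_idx)→4500, (B,hash)→4620, (C,nl_idx)→13620 …(+5); best=1920 via (D,hash)
  {ABD}: card=1800; try (B,merge)→2970, (B,hash)→3180, (A,hash)→5220, (D,hash)→14670, (A,nl_idx)→17220, (B,nl)→18660 …(+5); best=2970 via (B,merge)
  {ABCD}: card=180; try (B,hash)→4080, (C,hash)→5370, (B,merge)→5730, (A,hash)→6120, (D,hash)→6570, (C,nl_idx)→13950 …(+9); best=4080 via (B,hash)

cost=4080; order=D,A,C,B; methods=nl_idx,hash,hash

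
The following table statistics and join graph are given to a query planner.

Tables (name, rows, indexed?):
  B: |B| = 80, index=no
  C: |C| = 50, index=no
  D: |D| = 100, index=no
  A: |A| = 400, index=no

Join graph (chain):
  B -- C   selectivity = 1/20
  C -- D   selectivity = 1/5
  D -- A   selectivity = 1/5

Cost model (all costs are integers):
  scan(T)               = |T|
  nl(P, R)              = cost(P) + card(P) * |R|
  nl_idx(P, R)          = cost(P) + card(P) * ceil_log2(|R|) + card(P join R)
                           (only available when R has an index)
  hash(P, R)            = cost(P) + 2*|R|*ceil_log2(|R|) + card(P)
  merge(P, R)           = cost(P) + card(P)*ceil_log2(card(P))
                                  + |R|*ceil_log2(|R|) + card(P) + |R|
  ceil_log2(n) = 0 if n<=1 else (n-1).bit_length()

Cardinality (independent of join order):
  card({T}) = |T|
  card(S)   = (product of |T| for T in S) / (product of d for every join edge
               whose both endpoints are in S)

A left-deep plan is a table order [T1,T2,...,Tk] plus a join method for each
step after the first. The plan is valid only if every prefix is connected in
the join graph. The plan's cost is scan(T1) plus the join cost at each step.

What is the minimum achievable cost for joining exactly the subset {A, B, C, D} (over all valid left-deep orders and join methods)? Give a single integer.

Selinger DP over subsets of {A,B,C,D}:
  {B}: scan cost=80, card=80
  {C}: scan cost=50, card=50
  {D}: scan cost=100, card=100
  {A}: scan cost=400, card=400
  {BC}: card=200; try (C,hash)→760, (B,merge)→1040, (C,merge)→1070, (B,hash)→1220, (B,nl)→4050, (C,nl)→4080; best=760 via (C,hash)
  {CD}: card=1000; try (C,hash)→800, (D,merge)→1200, (C,merge)→1250, (D,hash)→1500, (D,nl)→5050, (C,nl)→5100; best=800 via (C,hash)
  {AD}: card=8000; try (D,hash)→2200, (A,merge)→4900, (D,merge)→5200, (A,hash)→7400, (A,nl)→40100, (D,nl)→40400; best=2200 via (D,hash)
  {BCD}: card=4000; try (D,hash)→2360, (B,hash)→2920, (D,merge)→3360, (B,merge)→12440, (D,nl)→20760, (B,nl)→80800; best=2360 via (D,hash)
  {ACD}: card=80000; try (A,hash)→9000, (C,hash)→10800, (A,merge)→15800, (C,merge)→114550, (A,nl)→400800, (C,nl)→402200; best=9000 via (A,hash)
  {ABCD}: card=320000; try (A,hash)→13560, (A,merge)→58360, (B,hash)→90120, (B,merge)→1449640, (A,nl)→1602360, (B,nl)→6409000; best=13560 via (A,hash)

13560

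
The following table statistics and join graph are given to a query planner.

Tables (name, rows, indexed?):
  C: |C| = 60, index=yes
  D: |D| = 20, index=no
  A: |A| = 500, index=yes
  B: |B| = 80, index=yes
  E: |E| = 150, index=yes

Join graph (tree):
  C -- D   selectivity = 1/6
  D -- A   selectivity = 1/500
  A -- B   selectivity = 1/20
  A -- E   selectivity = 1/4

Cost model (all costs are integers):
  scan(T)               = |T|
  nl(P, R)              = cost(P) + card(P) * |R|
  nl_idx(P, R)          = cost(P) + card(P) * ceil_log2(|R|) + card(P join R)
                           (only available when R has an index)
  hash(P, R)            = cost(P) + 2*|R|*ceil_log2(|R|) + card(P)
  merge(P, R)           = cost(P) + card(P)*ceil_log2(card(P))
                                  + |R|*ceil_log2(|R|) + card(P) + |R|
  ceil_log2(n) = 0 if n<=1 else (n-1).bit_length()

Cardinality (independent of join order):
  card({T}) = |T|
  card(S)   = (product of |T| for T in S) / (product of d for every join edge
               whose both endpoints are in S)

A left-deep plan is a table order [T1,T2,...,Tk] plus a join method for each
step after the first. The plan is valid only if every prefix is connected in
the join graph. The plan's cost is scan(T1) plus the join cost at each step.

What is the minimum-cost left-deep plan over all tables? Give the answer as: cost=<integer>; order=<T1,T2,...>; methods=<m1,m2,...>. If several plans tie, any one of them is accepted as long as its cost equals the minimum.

cost=4440; order=D,A,B,C,E; methods=nl_idx,nl_idx,hash,hash

Selinger DP (subsets sized 1..n):
  {C}: scan cost=60, card=60
  {D}: scan cost=20, card=20
  {A}: scan cost=500, card=500
  {B}: scan cost=80, card=80
  {E}: scan cost=150, card=150
  {CD}: card=200; try (D,hash)→320, (C,nl_idx)→340, (C,merge)→560, (D,merge)→600, (C,hash)→760, (C,nl)→1220 …(+1); best=320 via (D,hash)
  {AD}: card=20; try (A,nl_idx)→220, (D,hash)→1200, (A,merge)→5140, (D,merge)→5620, (A,hash)→9040, (A,nl)→10020 …(+1); best=220 via (A,nl_idx)
  {AB}: card=2000; try (B,hash)→2120, (A,nl_idx)→2800, (A,merge)→5720, (B,nl_idx)→6000, (B,merge)→6140, (A,hash)→9160 …(+2); best=2120 via (B,hash)
  {AE}: card=18750; try (E,hash)→3400, (A,merge)→6500, (E,merge)→6850, (A,hash)→9300, (A,nl_idx)→20250, (E,nl_idx)→23250 …(+2); best=3400 via (E,hash)
  {ACD}: card=200; try (C,nl_idx)→540, (C,merge)→760, (C,hash)→960, (C,nl)→1420, (A,nl_idx)→2320, (A,merge)→7120 …(+2); best=540 via (C,nl_idx)
  {ABD}: card=80; try (B,nl_idx)→440, (B,merge)→980, (B,hash)→1360, (B,nl)→1820, (D,hash)→4320, (D,merge)→26240 …(+1); best=440 via (B,nl_idx)
  {ADE}: card=750; try (E,nl_idx)→1130, (E,merge)→1690, (E,hash)→2640, (E,nl)→3220, (D,hash)→22350, (D,merge)→303520 …(+1); best=1130 via (E,nl_idx)
  {ABE}: card=75000; try (E,hash)→6520, (B,hash)→23270, (E,merge)→27470, (E,nl_idx)→93120, (B,nl_idx)→209650, (E,nl)→302120 …(+2); best=6520 via (E,hash)
  {ABCD}: card=800; try (C,hash)→1240, (C,merge)→1500, (C,nl_idx)→1720, (B,hash)→1860, (B,nl_idx)→2740, (B,merge)→2980 …(+2); best=1240 via (C,hash)
  {ACDE}: card=7500; try (C,hash)→2600, (E,hash)→3140, (E,merge)→3690, (E,nl_idx)→9640, (C,merge)→9800, (C,nl_idx)→13130 …(+2); best=2600 via (C,hash)
  {ABDE}: card=3000; try (E,merge)→2430, (E,hash)→2920, (B,hash)→3000, (E,nl_idx)→4080, (B,nl_idx)→9380, (B,merge)→10020 …(+5); best=2430 via (E,merge)
  {ABCDE}: card=30000; try (E,hash)→4440, (C,hash)→6150, (B,hash)→11220, (E,merge)→11390, (E,nl_idx)→37640, (C,merge)→41850 …(+6); best=4440 via (E,hash)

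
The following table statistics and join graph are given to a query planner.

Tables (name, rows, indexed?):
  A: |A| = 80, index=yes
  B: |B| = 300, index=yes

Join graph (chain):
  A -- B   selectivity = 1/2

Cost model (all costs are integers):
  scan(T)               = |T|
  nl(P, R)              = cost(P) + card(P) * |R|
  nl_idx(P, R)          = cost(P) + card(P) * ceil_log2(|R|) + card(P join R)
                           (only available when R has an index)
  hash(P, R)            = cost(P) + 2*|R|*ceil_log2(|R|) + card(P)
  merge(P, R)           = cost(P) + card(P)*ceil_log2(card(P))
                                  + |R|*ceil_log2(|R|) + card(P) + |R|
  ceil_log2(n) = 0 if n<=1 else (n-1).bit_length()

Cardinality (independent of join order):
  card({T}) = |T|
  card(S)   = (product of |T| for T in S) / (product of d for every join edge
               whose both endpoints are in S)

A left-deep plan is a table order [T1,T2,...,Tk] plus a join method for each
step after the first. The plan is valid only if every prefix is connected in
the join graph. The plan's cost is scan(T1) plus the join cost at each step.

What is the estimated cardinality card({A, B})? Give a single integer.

Tables in S: A(80), B(300)
Edges inside S: A-B(d=2)
numerator = 80 * 300 = 24000
denominator = 2 = 2
card(S) = 24000 / 2 = 12000

12000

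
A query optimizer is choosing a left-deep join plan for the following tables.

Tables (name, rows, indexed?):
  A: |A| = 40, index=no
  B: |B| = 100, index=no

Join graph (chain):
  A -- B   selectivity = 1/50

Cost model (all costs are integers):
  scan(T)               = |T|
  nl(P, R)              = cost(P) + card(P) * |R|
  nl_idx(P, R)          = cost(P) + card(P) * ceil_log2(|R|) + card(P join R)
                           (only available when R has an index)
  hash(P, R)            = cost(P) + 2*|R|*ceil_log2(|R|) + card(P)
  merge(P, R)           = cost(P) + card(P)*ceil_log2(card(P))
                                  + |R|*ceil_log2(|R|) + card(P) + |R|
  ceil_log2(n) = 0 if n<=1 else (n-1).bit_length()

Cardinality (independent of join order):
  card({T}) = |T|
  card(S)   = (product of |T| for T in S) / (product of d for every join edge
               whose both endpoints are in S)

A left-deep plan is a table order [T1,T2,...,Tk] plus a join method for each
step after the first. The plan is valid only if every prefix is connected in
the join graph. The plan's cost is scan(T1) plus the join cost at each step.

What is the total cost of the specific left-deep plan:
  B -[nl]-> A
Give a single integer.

4100

step 1: scan B: cost=100, card=100
step 2: join A via nl
    card(P join A) = 100*40/(50) = 80
    cost = 100 + 100*40 = 4100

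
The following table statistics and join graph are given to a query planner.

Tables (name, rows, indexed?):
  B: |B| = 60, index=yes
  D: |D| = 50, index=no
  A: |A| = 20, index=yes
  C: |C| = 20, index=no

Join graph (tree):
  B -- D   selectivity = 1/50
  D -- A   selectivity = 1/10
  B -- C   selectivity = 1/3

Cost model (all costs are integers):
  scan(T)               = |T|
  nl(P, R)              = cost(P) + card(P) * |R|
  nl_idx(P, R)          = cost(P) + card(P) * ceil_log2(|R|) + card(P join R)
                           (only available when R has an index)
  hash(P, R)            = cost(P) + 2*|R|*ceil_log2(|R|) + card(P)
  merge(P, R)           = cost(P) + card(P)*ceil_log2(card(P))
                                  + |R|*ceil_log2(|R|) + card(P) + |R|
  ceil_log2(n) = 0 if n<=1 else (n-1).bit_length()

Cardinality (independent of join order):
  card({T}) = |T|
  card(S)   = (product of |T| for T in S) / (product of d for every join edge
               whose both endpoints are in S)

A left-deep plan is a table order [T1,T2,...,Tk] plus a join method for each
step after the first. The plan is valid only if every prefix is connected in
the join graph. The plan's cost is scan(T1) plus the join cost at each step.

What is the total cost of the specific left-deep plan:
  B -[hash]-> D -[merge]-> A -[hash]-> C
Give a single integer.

step 1: scan B: cost=60, card=60
step 2: join D via hash
    card(P join D) = 60*50/(50) = 60
    cost = 60 + 2*50*6 + 60 = 720
step 3: join A via merge
    card(P join A) = 60*20/(10) = 120
    cost = 720 + 60*6 + 20*5 + 60 + 20 = 1260
step 4: join C via hash
    card(P join C) = 120*20/(3) = 800
    cost = 1260 + 2*20*5 + 120 = 1580

1580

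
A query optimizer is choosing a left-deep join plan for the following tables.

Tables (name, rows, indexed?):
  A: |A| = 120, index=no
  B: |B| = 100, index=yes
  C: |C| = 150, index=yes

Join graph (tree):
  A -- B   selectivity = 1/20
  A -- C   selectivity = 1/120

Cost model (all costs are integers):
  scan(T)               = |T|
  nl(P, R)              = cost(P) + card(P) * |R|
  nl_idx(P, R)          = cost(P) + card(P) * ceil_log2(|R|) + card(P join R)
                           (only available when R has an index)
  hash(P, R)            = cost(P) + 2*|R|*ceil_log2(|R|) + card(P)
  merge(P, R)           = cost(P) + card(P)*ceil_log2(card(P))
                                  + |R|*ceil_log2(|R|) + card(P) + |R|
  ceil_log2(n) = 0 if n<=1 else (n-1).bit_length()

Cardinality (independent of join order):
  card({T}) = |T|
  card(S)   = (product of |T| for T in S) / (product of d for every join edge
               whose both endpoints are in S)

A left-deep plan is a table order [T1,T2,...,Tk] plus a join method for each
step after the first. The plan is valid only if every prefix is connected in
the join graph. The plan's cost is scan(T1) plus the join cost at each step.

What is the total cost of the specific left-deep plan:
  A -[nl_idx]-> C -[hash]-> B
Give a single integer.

step 1: scan A: cost=120, card=120
step 2: join C via nl_idx
    card(P join C) = 120*150/(120) = 150
    cost = 120 + 120*8 + 150 = 1230
step 3: join B via hash
    card(P join B) = 150*100/(20) = 750
    cost = 1230 + 2*100*7 + 150 = 2780

2780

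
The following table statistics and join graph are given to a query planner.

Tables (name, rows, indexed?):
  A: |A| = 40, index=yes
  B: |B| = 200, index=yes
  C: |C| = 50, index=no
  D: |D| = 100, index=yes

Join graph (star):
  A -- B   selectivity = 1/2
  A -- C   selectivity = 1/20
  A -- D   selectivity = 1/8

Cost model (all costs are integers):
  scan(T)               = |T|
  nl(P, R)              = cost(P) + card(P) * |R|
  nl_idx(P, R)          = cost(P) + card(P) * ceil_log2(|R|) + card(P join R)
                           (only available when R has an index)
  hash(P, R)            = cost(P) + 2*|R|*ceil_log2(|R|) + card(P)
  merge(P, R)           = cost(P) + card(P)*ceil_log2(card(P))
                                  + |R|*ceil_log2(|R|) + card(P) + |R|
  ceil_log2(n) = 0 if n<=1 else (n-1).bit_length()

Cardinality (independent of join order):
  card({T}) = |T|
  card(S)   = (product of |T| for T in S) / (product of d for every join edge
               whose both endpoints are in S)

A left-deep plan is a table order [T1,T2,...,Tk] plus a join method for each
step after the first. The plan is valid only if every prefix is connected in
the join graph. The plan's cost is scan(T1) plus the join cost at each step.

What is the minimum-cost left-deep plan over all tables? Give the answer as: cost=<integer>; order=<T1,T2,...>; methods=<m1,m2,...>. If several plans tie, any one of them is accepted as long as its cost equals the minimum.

cost=6230; order=D,A,C,B; methods=hash,hash,hash

Selinger DP (subsets sized 1..n):
  {A}: scan cost=40, card=40
  {B}: scan cost=200, card=200
  {C}: scan cost=50, card=50
  {D}: scan cost=100, card=100
  {AB}: card=4000; try (A,hash)→880, (B,merge)→2120, (A,merge)→2280, (B,hash)→3280, (B,nl_idx)→4360, (A,nl_idx)→5400 …(+2); best=880 via (A,hash)
  {AC}: card=100; try (A,nl_idx)→450, (A,hash)→580, (C,merge)→670, (C,hash)→680, (A,merge)→680, (C,nl)→2040 …(+1); best=450 via (A,nl_idx)
  {AD}: card=500; try (A,hash)→680, (D,nl_idx)→820, (D,merge)→1120, (A,merge)→1180, (A,nl_idx)→1200, (D,hash)→1480 …(+2); best=680 via (A,hash)
  {ABC}: card=10000; try (B,merge)→3050, (B,hash)→3750, (C,hash)→5480, (B,nl_idx)→11250, (B,nl)→20450, (C,merge)→53230 …(+1); best=3050 via (B,merge)
  {ABD}: card=50000; try (B,hash)→4380, (D,hash)→6280, (B,merge)→7480, (D,merge)→53680, (B,nl_idx)→54680, (D,nl_idx)→78880 …(+2); best=4380 via (B,hash)
  {ACD}: card=1250; try (C,hash)→1780, (D,hash)→1950, (D,merge)→2050, (D,nl_idx)→2400, (C,merge)→6030, (D,nl)→10450 …(+1); best=1780 via (C,hash)
  {ABCD}: card=125000; try (B,hash)→6230, (D,hash)→14450, (B,merge)→18580, (C,hash)→54980, (B,nl_idx)→136780, (D,merge)→153850 …(+5); best=6230 via (B,hash)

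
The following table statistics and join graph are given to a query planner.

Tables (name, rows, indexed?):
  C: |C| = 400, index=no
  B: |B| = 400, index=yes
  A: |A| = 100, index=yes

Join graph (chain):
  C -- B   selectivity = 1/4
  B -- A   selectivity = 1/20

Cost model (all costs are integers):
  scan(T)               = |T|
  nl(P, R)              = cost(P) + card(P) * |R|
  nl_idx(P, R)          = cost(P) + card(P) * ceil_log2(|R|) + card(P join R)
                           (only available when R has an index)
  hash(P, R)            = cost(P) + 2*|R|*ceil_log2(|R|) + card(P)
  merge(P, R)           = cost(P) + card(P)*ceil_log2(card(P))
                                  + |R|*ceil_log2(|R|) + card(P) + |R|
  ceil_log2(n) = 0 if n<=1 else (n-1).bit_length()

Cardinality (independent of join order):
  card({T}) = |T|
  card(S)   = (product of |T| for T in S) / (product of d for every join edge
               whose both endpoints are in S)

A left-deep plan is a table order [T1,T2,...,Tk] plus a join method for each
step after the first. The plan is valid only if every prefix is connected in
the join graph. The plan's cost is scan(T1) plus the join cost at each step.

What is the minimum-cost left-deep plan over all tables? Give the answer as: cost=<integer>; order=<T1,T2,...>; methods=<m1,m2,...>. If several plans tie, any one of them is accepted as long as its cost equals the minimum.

cost=11400; order=B,A,C; methods=hash,hash

Selinger DP (subsets sized 1..n):
  {C}: scan cost=400, card=400
  {B}: scan cost=400, card=400
  {A}: scan cost=100, card=100
  {BC}: card=40000; try (C,hash)→8000, (B,hash)→8000, (C,merge)→8400, (B,merge)→8400, (B,nl_idx)→44000, (C,nl)→160400 …(+1); best=8000 via (C,hash)
  {AB}: card=2000; try (A,hash)→2200, (B,nl_idx)→3000, (B,merge)→4900, (A,merge)→5200, (A,nl_idx)→5200, (B,hash)→7400 …(+2); best=2200 via (A,hash)
  {ABC}: card=200000; try (C,hash)→11400, (C,merge)→30200, (A,hash)→49400, (A,nl_idx)→488000, (A,merge)→688800, (C,nl)→802200 …(+1); best=11400 via (C,hash)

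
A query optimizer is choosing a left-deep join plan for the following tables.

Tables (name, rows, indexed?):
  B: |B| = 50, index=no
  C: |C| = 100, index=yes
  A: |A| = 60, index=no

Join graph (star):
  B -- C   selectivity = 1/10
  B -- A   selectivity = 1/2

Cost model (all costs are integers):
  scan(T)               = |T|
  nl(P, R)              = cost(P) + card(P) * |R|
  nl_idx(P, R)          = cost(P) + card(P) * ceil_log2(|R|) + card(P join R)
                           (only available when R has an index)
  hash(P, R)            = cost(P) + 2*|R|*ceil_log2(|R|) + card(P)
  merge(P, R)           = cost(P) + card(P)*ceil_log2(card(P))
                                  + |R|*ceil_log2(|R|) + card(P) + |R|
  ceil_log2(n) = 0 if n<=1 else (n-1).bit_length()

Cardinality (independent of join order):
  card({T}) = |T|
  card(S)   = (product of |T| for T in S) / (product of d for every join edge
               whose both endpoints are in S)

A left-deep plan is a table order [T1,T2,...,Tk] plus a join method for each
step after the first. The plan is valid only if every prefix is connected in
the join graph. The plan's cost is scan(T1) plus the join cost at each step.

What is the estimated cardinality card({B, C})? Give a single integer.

Tables in S: B(50), C(100)
Edges inside S: B-C(d=10)
numerator = 50 * 100 = 5000
denominator = 10 = 10
card(S) = 5000 / 10 = 500

500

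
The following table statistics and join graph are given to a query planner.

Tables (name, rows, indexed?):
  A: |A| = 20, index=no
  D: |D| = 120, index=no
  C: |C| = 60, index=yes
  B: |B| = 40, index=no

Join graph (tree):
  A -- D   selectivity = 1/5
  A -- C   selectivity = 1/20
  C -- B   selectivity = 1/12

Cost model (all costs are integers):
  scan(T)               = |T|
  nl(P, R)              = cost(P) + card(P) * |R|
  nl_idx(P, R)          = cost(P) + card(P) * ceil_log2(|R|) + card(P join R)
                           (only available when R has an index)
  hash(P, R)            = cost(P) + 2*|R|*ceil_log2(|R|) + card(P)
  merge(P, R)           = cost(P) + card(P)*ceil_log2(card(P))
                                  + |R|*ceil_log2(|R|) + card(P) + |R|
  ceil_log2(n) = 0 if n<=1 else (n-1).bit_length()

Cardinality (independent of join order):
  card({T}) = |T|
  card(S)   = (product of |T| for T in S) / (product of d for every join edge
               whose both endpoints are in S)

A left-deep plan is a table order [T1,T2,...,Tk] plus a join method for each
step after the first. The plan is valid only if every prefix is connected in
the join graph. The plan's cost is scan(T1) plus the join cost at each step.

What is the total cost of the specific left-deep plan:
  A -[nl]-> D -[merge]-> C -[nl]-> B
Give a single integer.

step 1: scan A: cost=20, card=20
step 2: join D via nl
    card(P join D) = 20*120/(5) = 480
    cost = 20 + 20*120 = 2420
step 3: join C via merge
    card(P join C) = 480*60/(20) = 1440
    cost = 2420 + 480*9 + 60*6 + 480 + 60 = 7640
step 4: join B via nl
    card(P join B) = 1440*40/(12) = 4800
    cost = 7640 + 1440*40 = 65240

65240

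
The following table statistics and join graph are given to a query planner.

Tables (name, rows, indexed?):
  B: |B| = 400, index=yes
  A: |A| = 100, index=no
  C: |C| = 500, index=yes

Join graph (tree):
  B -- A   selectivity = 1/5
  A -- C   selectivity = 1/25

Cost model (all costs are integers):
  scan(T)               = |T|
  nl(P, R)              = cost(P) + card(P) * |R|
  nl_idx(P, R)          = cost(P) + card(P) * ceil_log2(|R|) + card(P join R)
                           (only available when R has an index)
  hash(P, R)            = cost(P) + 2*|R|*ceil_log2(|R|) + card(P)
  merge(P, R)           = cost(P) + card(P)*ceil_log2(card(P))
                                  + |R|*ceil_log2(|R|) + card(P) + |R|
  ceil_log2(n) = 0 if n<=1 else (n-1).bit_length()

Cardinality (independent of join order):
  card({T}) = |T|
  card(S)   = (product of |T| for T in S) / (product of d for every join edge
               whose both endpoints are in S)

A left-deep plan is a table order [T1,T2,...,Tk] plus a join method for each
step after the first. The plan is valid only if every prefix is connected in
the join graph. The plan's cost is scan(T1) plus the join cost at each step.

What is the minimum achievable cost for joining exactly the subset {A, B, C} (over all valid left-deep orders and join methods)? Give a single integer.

11600

Selinger DP over subsets of {A,B,C}:
  {B}: scan cost=400, card=400
  {A}: scan cost=100, card=100
  {C}: scan cost=500, card=500
  {AB}: card=8000; try (A,hash)→2200, (B,merge)→4900, (A,merge)→5200, (B,hash)→7400, (B,nl_idx)→9000, (B,nl)→40100 …(+1); best=2200 via (A,hash)
  {AC}: card=2000; try (A,hash)→2400, (C,nl_idx)→3000, (C,merge)→5900, (A,merge)→6300, (C,hash)→9200, (C,nl)→50100 …(+1); best=2400 via (A,hash)
  {ABC}: card=160000; try (B,hash)→11600, (C,hash)→19200, (B,merge)→30400, (C,merge)→119200, (B,nl_idx)→180400, (C,nl_idx)→234200 …(+2); best=11600 via (B,hash)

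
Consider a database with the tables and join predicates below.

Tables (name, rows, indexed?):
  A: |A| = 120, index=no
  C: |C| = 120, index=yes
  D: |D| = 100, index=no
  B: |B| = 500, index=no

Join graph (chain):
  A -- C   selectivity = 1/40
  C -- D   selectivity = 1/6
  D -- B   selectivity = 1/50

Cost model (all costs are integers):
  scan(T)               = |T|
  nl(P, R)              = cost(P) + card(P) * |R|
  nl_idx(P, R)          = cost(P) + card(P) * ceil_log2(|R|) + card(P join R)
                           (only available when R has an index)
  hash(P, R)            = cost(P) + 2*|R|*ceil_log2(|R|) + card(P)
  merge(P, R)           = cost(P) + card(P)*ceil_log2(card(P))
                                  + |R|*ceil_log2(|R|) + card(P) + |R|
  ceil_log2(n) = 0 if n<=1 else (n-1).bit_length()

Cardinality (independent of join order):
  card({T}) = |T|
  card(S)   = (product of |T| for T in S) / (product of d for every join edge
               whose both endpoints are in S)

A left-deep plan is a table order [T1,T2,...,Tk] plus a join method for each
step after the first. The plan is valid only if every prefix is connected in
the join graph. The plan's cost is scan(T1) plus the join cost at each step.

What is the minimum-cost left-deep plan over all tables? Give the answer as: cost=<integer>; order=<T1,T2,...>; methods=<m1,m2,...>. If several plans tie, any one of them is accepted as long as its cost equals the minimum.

Selinger DP (subsets sized 1..n):
  {A}: scan cost=120, card=120
  {C}: scan cost=120, card=120
  {D}: scan cost=100, card=100
  {B}: scan cost=500, card=500
  {AC}: card=360; try (C,nl_idx)→1320, (C,hash)→1920, (A,hash)→1920, (C,merge)→2040, (A,merge)→2040, (C,nl)→14520 …(+1); best=1320 via (C,nl_idx)
  {CD}: card=2000; try (D,hash)→1640, (C,merge)→1860, (D,merge)→1880, (C,hash)→1880, (C,nl_idx)→2800, (C,nl)→12100 …(+1); best=1640 via (D,hash)
  {BD}: card=1000; try (D,hash)→2400, (B,merge)→5900, (D,merge)→6300, (B,hash)→9200, (B,nl)→50100, (D,nl)→50500; best=2400 via (D,hash)
  {ACD}: card=6000; try (D,hash)→3080, (A,hash)→5320, (D,merge)→5720, (A,merge)→26600, (D,nl)→37320, (A,nl)→241640; best=3080 via (D,hash)
  {BCD}: card=20000; try (C,hash)→5080, (B,hash)→12640, (C,merge)→14360, (C,nl_idx)→29400, (B,merge)→30640, (C,nl)→122400 …(+1); best=5080 via (C,hash)
  {ABCD}: card=60000; try (B,hash)→18080, (A,hash)→26760, (B,merge)→92080, (A,merge)→326040, (A,nl)→2405080, (B,nl)→3003080; best=18080 via (B,hash)

cost=18080; order=A,C,D,B; methods=nl_idx,hash,hash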